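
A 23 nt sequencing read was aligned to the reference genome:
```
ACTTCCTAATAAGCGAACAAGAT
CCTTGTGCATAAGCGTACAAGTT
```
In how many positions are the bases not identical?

7

Mismatches (1-based): position 1: A→C; position 5: C→G; position 6: C→T; position 7: T→G; position 8: A→C; position 16: A→T; position 22: A→T.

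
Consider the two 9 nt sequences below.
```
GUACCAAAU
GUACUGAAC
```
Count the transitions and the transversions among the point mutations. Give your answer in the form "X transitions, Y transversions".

3 transitions, 0 transversions

Mismatches (1-based):
site 5: C→U (pyrimidine→pyrimidine, transition)
site 6: A→G (purine→purine, transition)
site 9: U→C (pyrimidine→pyrimidine, transition)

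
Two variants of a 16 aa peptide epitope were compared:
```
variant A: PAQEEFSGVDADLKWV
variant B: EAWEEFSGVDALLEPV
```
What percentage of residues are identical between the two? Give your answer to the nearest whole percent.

69%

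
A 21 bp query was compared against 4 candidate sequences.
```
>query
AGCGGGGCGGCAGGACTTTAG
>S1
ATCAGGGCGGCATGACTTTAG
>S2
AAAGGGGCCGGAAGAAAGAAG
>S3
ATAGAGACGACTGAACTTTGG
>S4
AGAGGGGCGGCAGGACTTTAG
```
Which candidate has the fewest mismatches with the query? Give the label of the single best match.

S4

S1 differs at 3 bases; S2 differs at 9 bases; S3 differs at 8 bases; S4 differs at 1 base. The closest is S4.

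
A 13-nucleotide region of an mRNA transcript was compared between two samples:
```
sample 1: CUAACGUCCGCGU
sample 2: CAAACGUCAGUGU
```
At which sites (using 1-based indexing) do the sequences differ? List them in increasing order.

2, 9, 11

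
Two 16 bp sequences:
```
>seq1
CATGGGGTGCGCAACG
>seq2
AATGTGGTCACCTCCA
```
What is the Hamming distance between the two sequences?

The sequences differ at bases 1, 5, 9, 10, 11, 13, 14, 16 (1-based) — 8 in total.

8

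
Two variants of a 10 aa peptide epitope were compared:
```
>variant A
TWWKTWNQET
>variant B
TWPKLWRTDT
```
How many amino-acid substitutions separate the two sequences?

5

Comparing position by position, 5 positions differ: 3 (W/P), 5 (T/L), 7 (N/R), 8 (Q/T), 9 (E/D).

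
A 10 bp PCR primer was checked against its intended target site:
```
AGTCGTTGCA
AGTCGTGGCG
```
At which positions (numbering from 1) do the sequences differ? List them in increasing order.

Scanning 1-based: 7: T/G; 10: A/G.

7, 10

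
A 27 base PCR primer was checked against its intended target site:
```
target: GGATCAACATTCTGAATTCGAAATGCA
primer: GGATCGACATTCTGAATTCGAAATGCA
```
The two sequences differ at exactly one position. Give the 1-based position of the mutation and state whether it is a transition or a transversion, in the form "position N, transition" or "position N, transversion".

Position 6 changes A→G. A is a purine and G is a purine, so this is a transition.

position 6, transition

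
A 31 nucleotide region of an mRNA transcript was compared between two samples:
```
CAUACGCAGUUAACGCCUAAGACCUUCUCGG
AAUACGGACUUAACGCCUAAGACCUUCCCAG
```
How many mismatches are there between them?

5

The sequences differ at bases 1, 7, 9, 28, 30 (1-based) — 5 in total.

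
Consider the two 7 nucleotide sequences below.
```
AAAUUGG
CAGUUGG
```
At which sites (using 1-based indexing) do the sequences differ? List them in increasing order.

1, 3

Scanning 1-based: 1: A/C; 3: A/G.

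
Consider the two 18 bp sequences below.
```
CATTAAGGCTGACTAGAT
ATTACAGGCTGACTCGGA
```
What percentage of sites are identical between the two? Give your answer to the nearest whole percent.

Mismatches at positions 1, 2, 4, 5, 15, 17, 18 (1-based): 7 of 18.
Identical positions: 11/18 = 61.11% → 61%.

61%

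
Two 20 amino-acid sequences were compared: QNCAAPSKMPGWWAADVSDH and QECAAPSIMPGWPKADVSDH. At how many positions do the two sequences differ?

4

Comparing position by position, 4 positions differ: 2 (N/E), 8 (K/I), 13 (W/P), 14 (A/K).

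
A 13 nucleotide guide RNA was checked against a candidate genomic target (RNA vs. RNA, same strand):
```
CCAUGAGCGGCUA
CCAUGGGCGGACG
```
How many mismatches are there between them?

4

Mismatches (1-based): position 6: A→G; position 11: C→A; position 12: U→C; position 13: A→G.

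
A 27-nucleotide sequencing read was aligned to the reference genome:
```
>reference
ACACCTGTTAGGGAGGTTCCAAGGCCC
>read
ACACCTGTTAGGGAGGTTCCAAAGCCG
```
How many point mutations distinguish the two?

The sequences differ at positions 23, 27 (1-based) — 2 in total.

2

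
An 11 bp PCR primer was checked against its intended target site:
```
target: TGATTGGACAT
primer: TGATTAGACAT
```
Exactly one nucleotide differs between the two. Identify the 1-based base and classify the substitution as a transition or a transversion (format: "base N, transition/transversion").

base 6, transition

Base 6 changes G→A. G is a purine and A is a purine, so this is a transition.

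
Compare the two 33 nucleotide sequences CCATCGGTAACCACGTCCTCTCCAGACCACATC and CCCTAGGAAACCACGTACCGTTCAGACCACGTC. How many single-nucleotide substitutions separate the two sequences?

The sequences differ at sites 3, 5, 8, 17, 19, 20, 22, 31 (1-based) — 8 in total.

8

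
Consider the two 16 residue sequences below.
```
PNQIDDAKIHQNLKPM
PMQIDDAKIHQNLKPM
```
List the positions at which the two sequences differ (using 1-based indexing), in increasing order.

2

Scanning 1-based: 2: N/M.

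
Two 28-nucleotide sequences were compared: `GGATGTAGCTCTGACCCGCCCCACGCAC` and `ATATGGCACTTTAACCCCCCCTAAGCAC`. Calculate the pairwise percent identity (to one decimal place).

64.3%

Mismatches at positions 1, 2, 6, 7, 8, 11, 13, 18, 22, 24 (1-based): 10 of 28.
Identical positions: 18/28 = 64.29% → 64.3%.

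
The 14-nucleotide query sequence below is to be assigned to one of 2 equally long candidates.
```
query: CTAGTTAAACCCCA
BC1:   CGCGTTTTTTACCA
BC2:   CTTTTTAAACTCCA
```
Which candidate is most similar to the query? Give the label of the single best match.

BC2

Hamming distances to query — BC1: 7; BC2: 3.
Smallest is BC2 with 3 mismatches.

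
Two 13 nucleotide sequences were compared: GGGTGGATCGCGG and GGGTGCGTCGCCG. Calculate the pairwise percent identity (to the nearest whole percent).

3 positions differ (6, 7, 12), so 10 of 13 match: 10/13 = 76.92%.

77%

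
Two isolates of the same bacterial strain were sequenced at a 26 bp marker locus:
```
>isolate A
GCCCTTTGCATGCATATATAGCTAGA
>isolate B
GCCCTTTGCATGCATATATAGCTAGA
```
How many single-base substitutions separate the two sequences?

No positions differ; the sequences are identical.

0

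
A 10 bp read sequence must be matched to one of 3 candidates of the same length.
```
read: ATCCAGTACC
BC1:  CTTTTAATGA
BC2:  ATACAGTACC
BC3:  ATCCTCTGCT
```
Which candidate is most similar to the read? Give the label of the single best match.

BC1 differs at 9 sites; BC2 differs at 1 site; BC3 differs at 4 sites. The closest is BC2.

BC2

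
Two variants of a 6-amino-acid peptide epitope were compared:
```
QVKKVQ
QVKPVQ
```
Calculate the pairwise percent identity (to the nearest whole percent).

83%

1 position differs (4), so 5 of 6 match: 5/6 = 83.33%.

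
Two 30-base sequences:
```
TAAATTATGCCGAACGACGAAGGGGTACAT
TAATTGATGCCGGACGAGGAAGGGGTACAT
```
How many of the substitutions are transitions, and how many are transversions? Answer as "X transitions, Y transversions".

Transitions (purine↔purine or pyrimidine↔pyrimidine): 13 A→G.
Transversions (purine↔pyrimidine): 4 A→T, 6 T→G, 18 C→G.

1 transition, 3 transversions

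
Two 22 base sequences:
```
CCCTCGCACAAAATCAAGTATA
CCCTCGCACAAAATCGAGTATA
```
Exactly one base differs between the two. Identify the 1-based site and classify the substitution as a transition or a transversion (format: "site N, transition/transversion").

The sequences differ only at site 16: A→G (purine→purine), a transition.

site 16, transition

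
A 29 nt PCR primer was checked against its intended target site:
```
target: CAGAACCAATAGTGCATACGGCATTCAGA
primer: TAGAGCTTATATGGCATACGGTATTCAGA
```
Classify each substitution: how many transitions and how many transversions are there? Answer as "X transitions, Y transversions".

Transitions (purine↔purine or pyrimidine↔pyrimidine): 1 C→T, 5 A→G, 7 C→T, 22 C→T.
Transversions (purine↔pyrimidine): 8 A→T, 12 G→T, 13 T→G.

4 transitions, 3 transversions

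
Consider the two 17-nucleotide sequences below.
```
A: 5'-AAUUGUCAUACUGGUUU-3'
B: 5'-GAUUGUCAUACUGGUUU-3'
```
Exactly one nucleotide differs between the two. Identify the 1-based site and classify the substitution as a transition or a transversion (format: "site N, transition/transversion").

site 1, transition

Site 1 changes A→G. A is a purine and G is a purine, so this is a transition.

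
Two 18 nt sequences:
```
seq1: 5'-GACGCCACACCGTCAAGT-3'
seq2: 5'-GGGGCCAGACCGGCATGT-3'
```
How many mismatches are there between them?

The sequences differ at sites 2, 3, 8, 13, 16 (1-based) — 5 in total.

5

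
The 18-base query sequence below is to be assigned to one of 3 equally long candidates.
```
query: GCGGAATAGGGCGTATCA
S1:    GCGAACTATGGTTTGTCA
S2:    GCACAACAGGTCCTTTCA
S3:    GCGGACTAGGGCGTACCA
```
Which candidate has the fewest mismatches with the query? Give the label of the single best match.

S1 differs at 6 bases; S2 differs at 6 bases; S3 differs at 2 bases. The closest is S3.

S3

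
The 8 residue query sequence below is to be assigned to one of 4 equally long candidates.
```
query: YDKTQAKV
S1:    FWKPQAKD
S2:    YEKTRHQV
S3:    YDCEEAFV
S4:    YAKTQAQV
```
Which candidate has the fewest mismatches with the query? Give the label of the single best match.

S1 differs at 4 residues; S2 differs at 4 residues; S3 differs at 4 residues; S4 differs at 2 residues. The closest is S4.

S4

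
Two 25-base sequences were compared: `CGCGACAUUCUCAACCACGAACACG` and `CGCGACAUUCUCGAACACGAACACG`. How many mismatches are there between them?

2

Mismatches (1-based): position 13: A→G; position 15: C→A.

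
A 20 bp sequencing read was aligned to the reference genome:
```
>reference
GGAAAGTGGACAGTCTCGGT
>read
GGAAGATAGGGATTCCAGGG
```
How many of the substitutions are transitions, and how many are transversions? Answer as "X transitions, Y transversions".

Mismatches (1-based):
base 5: A→G (purine→purine, transition)
base 6: G→A (purine→purine, transition)
base 8: G→A (purine→purine, transition)
base 10: A→G (purine→purine, transition)
base 11: C→G (pyrimidine→purine, transversion)
base 13: G→T (purine→pyrimidine, transversion)
base 16: T→C (pyrimidine→pyrimidine, transition)
base 17: C→A (pyrimidine→purine, transversion)
base 20: T→G (pyrimidine→purine, transversion)

5 transitions, 4 transversions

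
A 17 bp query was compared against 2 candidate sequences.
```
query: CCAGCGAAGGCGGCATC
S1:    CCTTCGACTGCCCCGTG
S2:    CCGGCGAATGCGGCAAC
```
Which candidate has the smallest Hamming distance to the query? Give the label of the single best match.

Hamming distances to query — S1: 8; S2: 3.
Smallest is S2 with 3 mismatches.

S2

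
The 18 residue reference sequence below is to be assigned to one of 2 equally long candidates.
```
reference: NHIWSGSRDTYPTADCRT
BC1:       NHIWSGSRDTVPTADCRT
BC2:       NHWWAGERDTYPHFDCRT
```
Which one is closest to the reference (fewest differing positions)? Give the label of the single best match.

BC1

BC1 differs at 1 position; BC2 differs at 5 positions. The closest is BC1.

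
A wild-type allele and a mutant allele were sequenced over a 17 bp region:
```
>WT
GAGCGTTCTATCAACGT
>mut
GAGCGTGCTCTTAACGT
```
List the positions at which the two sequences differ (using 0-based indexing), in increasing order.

Scanning 0-based: 6: T/G; 9: A/C; 11: C/T.

6, 9, 11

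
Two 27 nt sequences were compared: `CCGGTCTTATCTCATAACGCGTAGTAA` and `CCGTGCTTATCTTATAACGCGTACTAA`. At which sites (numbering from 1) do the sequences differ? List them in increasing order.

Differences at site 4 (G→T), site 5 (T→G), site 13 (C→T), site 24 (G→C).

4, 5, 13, 24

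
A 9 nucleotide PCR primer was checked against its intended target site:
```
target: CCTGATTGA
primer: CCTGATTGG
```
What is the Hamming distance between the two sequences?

Comparing position by position, 1 site differs: 9 (A/G).

1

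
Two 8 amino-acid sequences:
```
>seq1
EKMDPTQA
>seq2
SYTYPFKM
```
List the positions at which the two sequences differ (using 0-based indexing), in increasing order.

Scanning 0-based: 0: E/S; 1: K/Y; 2: M/T; 3: D/Y; 5: T/F; 6: Q/K; 7: A/M.

0, 1, 2, 3, 5, 6, 7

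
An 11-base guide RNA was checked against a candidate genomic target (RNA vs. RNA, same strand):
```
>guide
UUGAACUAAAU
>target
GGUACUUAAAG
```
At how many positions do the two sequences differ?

6

Comparing position by position, 6 positions differ: 1 (U/G), 2 (U/G), 3 (G/U), 5 (A/C), 6 (C/U), 11 (U/G).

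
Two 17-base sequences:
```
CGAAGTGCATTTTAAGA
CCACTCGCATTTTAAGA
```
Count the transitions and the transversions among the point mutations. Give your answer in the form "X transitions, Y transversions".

Transitions (purine↔purine or pyrimidine↔pyrimidine): 6 T→C.
Transversions (purine↔pyrimidine): 2 G→C, 4 A→C, 5 G→T.

1 transition, 3 transversions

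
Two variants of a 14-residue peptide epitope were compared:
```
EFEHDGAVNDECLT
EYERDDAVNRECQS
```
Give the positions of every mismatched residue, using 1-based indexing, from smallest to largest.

Scanning 1-based: 2: F/Y; 4: H/R; 6: G/D; 10: D/R; 13: L/Q; 14: T/S.

2, 4, 6, 10, 13, 14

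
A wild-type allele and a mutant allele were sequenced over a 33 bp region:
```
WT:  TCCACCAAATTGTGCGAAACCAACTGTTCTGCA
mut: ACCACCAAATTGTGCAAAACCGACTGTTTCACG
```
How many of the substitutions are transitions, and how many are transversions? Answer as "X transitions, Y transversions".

6 transitions, 1 transversion

Mismatches (1-based):
position 1: T→A (pyrimidine→purine, transversion)
position 16: G→A (purine→purine, transition)
position 22: A→G (purine→purine, transition)
position 29: C→T (pyrimidine→pyrimidine, transition)
position 30: T→C (pyrimidine→pyrimidine, transition)
position 31: G→A (purine→purine, transition)
position 33: A→G (purine→purine, transition)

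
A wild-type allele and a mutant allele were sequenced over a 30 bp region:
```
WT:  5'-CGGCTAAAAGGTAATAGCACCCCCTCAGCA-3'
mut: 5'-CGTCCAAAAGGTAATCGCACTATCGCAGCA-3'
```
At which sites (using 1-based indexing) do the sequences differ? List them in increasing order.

Scanning 1-based: 3: G/T; 5: T/C; 16: A/C; 21: C/T; 22: C/A; 23: C/T; 25: T/G.

3, 5, 16, 21, 22, 23, 25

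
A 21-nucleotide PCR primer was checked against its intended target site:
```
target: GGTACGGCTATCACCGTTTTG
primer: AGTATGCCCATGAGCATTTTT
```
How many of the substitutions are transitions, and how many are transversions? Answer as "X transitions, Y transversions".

Mismatches (1-based):
base 1: G→A (purine→purine, transition)
base 5: C→T (pyrimidine→pyrimidine, transition)
base 7: G→C (purine→pyrimidine, transversion)
base 9: T→C (pyrimidine→pyrimidine, transition)
base 12: C→G (pyrimidine→purine, transversion)
base 14: C→G (pyrimidine→purine, transversion)
base 16: G→A (purine→purine, transition)
base 21: G→T (purine→pyrimidine, transversion)

4 transitions, 4 transversions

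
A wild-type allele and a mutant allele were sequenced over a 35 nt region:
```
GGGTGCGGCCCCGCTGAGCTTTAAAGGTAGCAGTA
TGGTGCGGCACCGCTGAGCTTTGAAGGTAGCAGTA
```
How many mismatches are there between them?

3

Comparing position by position, 3 bases differ: 1 (G/T), 10 (C/A), 23 (A/G).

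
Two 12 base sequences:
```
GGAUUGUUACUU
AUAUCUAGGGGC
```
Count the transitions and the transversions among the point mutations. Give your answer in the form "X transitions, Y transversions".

4 transitions, 6 transversions

Mismatches (1-based):
position 1: G→A (purine→purine, transition)
position 2: G→U (purine→pyrimidine, transversion)
position 5: U→C (pyrimidine→pyrimidine, transition)
position 6: G→U (purine→pyrimidine, transversion)
position 7: U→A (pyrimidine→purine, transversion)
position 8: U→G (pyrimidine→purine, transversion)
position 9: A→G (purine→purine, transition)
position 10: C→G (pyrimidine→purine, transversion)
position 11: U→G (pyrimidine→purine, transversion)
position 12: U→C (pyrimidine→pyrimidine, transition)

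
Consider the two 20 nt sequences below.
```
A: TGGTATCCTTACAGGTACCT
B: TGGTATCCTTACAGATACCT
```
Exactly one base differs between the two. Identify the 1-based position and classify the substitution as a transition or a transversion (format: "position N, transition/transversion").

position 15, transition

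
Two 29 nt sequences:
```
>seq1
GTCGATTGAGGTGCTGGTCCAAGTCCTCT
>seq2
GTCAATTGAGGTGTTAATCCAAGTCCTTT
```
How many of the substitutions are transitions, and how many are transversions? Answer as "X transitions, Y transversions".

5 transitions, 0 transversions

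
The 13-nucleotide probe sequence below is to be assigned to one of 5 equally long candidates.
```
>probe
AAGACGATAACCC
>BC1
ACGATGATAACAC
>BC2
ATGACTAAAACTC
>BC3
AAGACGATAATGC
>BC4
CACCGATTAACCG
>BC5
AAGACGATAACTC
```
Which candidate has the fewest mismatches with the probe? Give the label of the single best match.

BC5

Hamming distances to probe — BC1: 3; BC2: 4; BC3: 2; BC4: 7; BC5: 1.
Smallest is BC5 with 1 mismatch.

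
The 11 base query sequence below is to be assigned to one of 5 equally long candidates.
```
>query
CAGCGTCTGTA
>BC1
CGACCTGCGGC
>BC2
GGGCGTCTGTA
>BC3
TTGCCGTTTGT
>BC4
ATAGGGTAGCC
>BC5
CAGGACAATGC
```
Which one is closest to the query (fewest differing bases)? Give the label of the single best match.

BC2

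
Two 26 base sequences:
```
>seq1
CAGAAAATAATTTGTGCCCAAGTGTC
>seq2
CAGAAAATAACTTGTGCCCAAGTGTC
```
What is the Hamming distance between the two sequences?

The sequences differ at bases 11 (1-based) — 1 in total.

1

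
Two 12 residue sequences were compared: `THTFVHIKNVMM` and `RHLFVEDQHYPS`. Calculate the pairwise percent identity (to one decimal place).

25.0%

9 positions differ (1, 3, 6, 7, 8, 9, 10, 11, 12), so 3 of 12 match: 3/12 = 25%.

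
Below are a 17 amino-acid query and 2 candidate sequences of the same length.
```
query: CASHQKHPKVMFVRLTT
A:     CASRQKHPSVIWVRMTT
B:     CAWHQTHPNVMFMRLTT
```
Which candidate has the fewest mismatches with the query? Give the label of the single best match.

Hamming distances to query — A: 5; B: 4.
Smallest is B with 4 mismatches.

B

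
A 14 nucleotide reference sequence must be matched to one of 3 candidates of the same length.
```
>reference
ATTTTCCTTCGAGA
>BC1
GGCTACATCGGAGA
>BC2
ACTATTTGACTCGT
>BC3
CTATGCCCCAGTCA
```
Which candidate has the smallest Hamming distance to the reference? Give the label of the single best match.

Hamming distances to reference — BC1: 7; BC2: 9; BC3: 8.
Smallest is BC1 with 7 mismatches.

BC1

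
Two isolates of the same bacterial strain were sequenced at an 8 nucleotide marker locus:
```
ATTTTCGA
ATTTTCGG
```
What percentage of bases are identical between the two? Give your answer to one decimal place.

Mismatch at position 8 (1-based): 1 of 8.
Identical positions: 7/8 = 87.5% → 87.5%.

87.5%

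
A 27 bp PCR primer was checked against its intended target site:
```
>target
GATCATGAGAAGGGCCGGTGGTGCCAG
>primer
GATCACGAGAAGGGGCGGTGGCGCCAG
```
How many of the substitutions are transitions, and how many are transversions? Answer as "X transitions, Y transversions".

Mismatches (1-based):
position 6: T→C (pyrimidine→pyrimidine, transition)
position 15: C→G (pyrimidine→purine, transversion)
position 22: T→C (pyrimidine→pyrimidine, transition)

2 transitions, 1 transversion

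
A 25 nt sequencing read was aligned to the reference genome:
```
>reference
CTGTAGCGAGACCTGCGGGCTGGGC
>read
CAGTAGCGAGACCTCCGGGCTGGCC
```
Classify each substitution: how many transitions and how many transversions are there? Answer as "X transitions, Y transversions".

Transitions (purine↔purine or pyrimidine↔pyrimidine): none.
Transversions (purine↔pyrimidine): 2 T→A, 15 G→C, 24 G→C.

0 transitions, 3 transversions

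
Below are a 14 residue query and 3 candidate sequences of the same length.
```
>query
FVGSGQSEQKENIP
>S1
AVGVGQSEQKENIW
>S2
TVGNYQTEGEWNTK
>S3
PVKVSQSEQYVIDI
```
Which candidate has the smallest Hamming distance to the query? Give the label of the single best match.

S1 differs at 3 residues; S2 differs at 9 residues; S3 differs at 9 residues. The closest is S1.

S1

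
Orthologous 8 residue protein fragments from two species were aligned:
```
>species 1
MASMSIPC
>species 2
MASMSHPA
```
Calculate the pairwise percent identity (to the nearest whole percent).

Mismatches at positions 6, 8 (1-based): 2 of 8.
Identical positions: 6/8 = 75% → 75%.

75%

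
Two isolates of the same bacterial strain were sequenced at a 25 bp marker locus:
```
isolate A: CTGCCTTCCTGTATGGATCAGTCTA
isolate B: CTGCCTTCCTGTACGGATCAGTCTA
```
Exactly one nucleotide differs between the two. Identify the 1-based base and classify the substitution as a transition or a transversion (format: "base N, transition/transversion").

base 14, transition

Base 14 changes T→C. T is a pyrimidine and C is a pyrimidine, so this is a transition.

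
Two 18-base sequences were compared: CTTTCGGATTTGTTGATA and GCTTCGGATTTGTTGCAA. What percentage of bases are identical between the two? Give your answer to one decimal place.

Mismatches at positions 1, 2, 16, 17 (1-based): 4 of 18.
Identical positions: 14/18 = 77.78% → 77.8%.

77.8%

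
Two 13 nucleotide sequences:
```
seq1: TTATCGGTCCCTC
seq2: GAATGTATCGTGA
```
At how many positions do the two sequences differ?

Comparing position by position, 9 positions differ: 1 (T/G), 2 (T/A), 5 (C/G), 6 (G/T), 7 (G/A), 10 (C/G), 11 (C/T), 12 (T/G), 13 (C/A).

9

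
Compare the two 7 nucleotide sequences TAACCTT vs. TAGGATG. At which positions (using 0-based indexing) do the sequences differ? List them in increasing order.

Differences at position 2 (A→G), position 3 (C→G), position 4 (C→A), position 6 (T→G).

2, 3, 4, 6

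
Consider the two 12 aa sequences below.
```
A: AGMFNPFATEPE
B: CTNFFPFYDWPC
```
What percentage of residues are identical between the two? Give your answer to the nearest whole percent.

33%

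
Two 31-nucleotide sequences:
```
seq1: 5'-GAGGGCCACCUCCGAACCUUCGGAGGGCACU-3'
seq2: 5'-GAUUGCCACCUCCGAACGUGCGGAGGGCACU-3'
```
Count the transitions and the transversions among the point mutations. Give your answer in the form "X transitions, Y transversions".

Mismatches (1-based):
base 3: G→U (purine→pyrimidine, transversion)
base 4: G→U (purine→pyrimidine, transversion)
base 18: C→G (pyrimidine→purine, transversion)
base 20: U→G (pyrimidine→purine, transversion)

0 transitions, 4 transversions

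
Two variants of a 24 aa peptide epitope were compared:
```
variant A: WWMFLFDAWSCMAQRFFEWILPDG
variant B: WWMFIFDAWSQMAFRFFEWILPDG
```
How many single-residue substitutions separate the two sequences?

3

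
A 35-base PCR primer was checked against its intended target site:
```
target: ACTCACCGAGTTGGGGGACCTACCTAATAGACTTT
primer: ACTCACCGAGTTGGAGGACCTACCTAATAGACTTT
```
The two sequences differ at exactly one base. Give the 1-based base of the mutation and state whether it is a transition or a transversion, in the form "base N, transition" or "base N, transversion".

The sequences differ only at base 15: G→A (purine→purine), a transition.

base 15, transition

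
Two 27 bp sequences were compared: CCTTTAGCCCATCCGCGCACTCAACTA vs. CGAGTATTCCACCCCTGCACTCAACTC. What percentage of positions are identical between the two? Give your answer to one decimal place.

66.7%

9 positions differ (2, 3, 4, 7, 8, 12, 15, 16, 27), so 18 of 27 match: 18/27 = 66.67%.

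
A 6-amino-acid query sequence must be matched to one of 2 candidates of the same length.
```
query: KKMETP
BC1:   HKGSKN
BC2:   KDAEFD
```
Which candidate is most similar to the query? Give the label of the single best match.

BC2

BC1 differs at 5 positions; BC2 differs at 4 positions. The closest is BC2.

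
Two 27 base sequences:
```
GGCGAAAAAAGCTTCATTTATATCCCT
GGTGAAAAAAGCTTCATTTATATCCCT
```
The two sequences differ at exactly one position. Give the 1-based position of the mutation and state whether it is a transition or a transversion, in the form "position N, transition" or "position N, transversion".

position 3, transition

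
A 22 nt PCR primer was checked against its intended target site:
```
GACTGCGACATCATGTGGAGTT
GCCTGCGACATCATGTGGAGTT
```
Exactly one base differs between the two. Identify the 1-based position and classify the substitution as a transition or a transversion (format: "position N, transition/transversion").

position 2, transversion

Position 2 changes A→C. A is a purine and C is a pyrimidine, so this is a transversion.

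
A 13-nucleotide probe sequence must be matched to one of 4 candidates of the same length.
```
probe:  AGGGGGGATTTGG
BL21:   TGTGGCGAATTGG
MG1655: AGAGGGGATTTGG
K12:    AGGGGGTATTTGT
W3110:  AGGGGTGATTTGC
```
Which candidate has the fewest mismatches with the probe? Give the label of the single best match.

BL21 differs at 4 sites; MG1655 differs at 1 site; K12 differs at 2 sites; W3110 differs at 2 sites. The closest is MG1655.

MG1655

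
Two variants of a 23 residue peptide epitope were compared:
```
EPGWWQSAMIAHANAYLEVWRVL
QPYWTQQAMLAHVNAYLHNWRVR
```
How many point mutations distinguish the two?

Comparing position by position, 9 positions differ: 1 (E/Q), 3 (G/Y), 5 (W/T), 7 (S/Q), 10 (I/L), 13 (A/V), 18 (E/H), 19 (V/N), 23 (L/R).

9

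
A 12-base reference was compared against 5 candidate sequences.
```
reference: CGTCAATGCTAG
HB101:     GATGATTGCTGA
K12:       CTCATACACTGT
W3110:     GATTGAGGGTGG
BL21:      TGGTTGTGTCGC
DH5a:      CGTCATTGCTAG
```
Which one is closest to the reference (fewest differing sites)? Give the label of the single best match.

HB101 differs at 6 sites; K12 differs at 8 sites; W3110 differs at 7 sites; BL21 differs at 9 sites; DH5a differs at 1 site. The closest is DH5a.

DH5a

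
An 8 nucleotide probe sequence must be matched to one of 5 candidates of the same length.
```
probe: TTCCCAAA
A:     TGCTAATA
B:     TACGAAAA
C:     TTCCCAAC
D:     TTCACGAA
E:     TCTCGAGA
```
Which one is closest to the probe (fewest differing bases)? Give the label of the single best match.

C

Hamming distances to probe — A: 4; B: 3; C: 1; D: 2; E: 4.
Smallest is C with 1 mismatch.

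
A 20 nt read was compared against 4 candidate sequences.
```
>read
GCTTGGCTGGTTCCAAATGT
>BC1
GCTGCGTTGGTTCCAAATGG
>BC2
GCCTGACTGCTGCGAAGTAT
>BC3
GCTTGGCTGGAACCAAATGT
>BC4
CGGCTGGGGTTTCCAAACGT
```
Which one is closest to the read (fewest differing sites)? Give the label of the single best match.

BC3

BC1 differs at 4 sites; BC2 differs at 7 sites; BC3 differs at 2 sites; BC4 differs at 9 sites. The closest is BC3.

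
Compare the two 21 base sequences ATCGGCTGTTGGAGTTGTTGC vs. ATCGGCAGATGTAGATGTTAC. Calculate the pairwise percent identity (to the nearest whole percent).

Mismatches at positions 7, 9, 12, 15, 20 (1-based): 5 of 21.
Identical positions: 16/21 = 76.19% → 76%.

76%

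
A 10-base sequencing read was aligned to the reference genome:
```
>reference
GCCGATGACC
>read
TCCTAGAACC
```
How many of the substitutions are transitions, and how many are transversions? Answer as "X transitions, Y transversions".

1 transition, 3 transversions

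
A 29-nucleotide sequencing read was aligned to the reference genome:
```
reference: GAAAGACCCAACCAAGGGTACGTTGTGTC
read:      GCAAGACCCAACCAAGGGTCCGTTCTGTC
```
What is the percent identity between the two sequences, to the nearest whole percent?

90%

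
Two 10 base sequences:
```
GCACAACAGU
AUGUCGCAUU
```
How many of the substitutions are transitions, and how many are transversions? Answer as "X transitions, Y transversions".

5 transitions, 2 transversions

Mismatches (1-based):
position 1: G→A (purine→purine, transition)
position 2: C→U (pyrimidine→pyrimidine, transition)
position 3: A→G (purine→purine, transition)
position 4: C→U (pyrimidine→pyrimidine, transition)
position 5: A→C (purine→pyrimidine, transversion)
position 6: A→G (purine→purine, transition)
position 9: G→U (purine→pyrimidine, transversion)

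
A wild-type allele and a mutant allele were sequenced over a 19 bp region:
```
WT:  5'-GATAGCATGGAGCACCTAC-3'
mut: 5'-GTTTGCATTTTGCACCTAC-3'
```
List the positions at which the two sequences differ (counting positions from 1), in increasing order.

Differences at position 2 (A→T), position 4 (A→T), position 9 (G→T), position 10 (G→T), position 11 (A→T).

2, 4, 9, 10, 11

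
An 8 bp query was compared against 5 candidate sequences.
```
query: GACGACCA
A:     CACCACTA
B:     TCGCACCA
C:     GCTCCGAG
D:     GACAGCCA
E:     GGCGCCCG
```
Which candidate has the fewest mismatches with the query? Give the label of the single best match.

Hamming distances to query — A: 3; B: 4; C: 7; D: 2; E: 3.
Smallest is D with 2 mismatches.

D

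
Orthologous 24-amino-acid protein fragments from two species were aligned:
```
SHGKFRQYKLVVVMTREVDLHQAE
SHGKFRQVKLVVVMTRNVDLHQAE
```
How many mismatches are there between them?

Mismatches (1-based): residue 8: Y→V; residue 17: E→N.

2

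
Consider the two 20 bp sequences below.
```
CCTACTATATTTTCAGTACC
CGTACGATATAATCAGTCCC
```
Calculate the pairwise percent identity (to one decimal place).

75.0%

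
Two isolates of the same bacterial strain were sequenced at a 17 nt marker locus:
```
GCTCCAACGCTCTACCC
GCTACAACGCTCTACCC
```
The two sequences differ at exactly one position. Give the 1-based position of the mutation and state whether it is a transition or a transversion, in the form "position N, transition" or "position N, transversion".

Position 4 changes C→A. C is a pyrimidine and A is a purine, so this is a transversion.

position 4, transversion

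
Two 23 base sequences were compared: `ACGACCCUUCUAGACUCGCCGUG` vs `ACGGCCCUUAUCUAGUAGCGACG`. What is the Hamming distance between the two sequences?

9

Comparing position by position, 9 positions differ: 4 (A/G), 10 (C/A), 12 (A/C), 13 (G/U), 15 (C/G), 17 (C/A), 20 (C/G), 21 (G/A), 22 (U/C).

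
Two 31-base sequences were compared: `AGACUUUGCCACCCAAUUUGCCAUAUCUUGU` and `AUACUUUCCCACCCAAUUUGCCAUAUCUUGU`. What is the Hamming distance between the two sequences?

2

The sequences differ at bases 2, 8 (1-based) — 2 in total.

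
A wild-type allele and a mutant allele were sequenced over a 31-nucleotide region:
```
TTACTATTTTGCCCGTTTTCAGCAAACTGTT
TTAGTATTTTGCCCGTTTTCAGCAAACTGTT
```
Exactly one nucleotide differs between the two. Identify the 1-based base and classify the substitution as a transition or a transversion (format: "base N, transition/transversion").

base 4, transversion

The sequences differ only at base 4: C→G (pyrimidine→purine), a transversion.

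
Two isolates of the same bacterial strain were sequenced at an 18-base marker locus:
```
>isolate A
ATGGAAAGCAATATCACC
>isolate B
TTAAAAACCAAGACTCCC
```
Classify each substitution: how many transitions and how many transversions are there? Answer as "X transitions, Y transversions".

Mismatches (1-based):
site 1: A→T (purine→pyrimidine, transversion)
site 3: G→A (purine→purine, transition)
site 4: G→A (purine→purine, transition)
site 8: G→C (purine→pyrimidine, transversion)
site 12: T→G (pyrimidine→purine, transversion)
site 14: T→C (pyrimidine→pyrimidine, transition)
site 15: C→T (pyrimidine→pyrimidine, transition)
site 16: A→C (purine→pyrimidine, transversion)

4 transitions, 4 transversions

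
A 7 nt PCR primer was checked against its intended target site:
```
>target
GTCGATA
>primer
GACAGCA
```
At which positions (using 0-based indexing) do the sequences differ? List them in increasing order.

1, 3, 4, 5

Scanning 0-based: 1: T/A; 3: G/A; 4: A/G; 5: T/C.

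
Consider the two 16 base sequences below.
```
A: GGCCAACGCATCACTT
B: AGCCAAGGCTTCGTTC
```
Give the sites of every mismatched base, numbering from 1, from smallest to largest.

1, 7, 10, 13, 14, 16

Differences at site 1 (G→A), site 7 (C→G), site 10 (A→T), site 13 (A→G), site 14 (C→T), site 16 (T→C).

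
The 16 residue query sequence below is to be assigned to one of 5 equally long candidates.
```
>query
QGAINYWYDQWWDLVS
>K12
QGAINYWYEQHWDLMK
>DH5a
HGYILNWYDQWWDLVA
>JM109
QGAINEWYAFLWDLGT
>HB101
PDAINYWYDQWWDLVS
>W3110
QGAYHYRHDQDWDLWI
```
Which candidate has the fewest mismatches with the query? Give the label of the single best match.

HB101

Hamming distances to query — K12: 4; DH5a: 5; JM109: 6; HB101: 2; W3110: 7.
Smallest is HB101 with 2 mismatches.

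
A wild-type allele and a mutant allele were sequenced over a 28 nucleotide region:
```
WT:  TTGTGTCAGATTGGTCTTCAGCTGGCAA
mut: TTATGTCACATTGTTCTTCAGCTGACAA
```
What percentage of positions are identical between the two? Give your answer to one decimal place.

85.7%

4 positions differ (3, 9, 14, 25), so 24 of 28 match: 24/28 = 85.71%.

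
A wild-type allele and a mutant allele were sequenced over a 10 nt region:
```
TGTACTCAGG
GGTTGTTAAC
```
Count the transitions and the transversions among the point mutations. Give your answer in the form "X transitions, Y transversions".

2 transitions, 4 transversions

Mismatches (1-based):
site 1: T→G (pyrimidine→purine, transversion)
site 4: A→T (purine→pyrimidine, transversion)
site 5: C→G (pyrimidine→purine, transversion)
site 7: C→T (pyrimidine→pyrimidine, transition)
site 9: G→A (purine→purine, transition)
site 10: G→C (purine→pyrimidine, transversion)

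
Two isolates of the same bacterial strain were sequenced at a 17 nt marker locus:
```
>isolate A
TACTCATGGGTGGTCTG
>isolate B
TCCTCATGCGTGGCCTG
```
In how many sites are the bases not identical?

3

Mismatches (1-based): site 2: A→C; site 9: G→C; site 14: T→C.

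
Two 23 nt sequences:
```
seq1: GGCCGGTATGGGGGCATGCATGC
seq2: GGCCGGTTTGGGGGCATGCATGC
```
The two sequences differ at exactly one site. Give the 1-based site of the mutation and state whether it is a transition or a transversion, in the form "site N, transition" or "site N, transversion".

The sequences differ only at site 8: A→T (purine→pyrimidine), a transversion.

site 8, transversion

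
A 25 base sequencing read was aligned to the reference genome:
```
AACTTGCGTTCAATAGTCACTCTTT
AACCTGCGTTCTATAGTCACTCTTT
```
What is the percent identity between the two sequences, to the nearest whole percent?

Mismatches at positions 4, 12 (1-based): 2 of 25.
Identical positions: 23/25 = 92% → 92%.

92%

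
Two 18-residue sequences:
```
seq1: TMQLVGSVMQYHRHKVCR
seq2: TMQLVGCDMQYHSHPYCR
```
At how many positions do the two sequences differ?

Comparing position by position, 5 positions differ: 7 (S/C), 8 (V/D), 13 (R/S), 15 (K/P), 16 (V/Y).

5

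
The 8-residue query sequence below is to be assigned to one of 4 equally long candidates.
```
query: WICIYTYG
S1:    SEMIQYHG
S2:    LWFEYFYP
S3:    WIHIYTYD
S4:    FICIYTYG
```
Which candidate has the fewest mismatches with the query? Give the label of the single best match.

S4

S1 differs at 6 residues; S2 differs at 6 residues; S3 differs at 2 residues; S4 differs at 1 residue. The closest is S4.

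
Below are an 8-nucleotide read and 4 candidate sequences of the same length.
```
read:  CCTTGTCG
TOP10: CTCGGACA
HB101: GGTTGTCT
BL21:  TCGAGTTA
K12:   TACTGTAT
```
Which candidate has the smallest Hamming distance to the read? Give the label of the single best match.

Hamming distances to read — TOP10: 5; HB101: 3; BL21: 5; K12: 5.
Smallest is HB101 with 3 mismatches.

HB101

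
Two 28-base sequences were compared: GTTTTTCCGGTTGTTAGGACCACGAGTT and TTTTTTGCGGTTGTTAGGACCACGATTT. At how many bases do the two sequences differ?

3

Comparing position by position, 3 bases differ: 1 (G/T), 7 (C/G), 26 (G/T).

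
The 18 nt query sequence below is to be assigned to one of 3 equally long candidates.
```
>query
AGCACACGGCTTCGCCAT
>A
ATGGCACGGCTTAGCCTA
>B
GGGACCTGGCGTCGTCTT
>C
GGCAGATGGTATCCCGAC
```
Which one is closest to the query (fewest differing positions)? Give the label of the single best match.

Hamming distances to query — A: 6; B: 7; C: 8.
Smallest is A with 6 mismatches.

A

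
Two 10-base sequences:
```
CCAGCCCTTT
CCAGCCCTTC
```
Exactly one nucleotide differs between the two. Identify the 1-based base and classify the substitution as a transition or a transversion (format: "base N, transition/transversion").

base 10, transition

Base 10 changes T→C. T is a pyrimidine and C is a pyrimidine, so this is a transition.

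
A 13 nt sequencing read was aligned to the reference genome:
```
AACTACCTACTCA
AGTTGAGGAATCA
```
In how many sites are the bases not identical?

7

The sequences differ at sites 2, 3, 5, 6, 7, 8, 10 (1-based) — 7 in total.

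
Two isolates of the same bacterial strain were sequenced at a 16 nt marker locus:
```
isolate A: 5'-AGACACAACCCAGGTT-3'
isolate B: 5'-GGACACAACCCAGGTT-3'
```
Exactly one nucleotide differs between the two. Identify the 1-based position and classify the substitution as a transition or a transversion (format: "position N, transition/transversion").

Position 1 changes A→G. A is a purine and G is a purine, so this is a transition.

position 1, transition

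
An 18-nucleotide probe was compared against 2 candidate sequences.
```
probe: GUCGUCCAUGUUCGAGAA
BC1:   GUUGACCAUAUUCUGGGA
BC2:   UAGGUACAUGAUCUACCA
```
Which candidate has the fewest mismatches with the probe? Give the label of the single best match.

BC1 differs at 6 sites; BC2 differs at 8 sites. The closest is BC1.

BC1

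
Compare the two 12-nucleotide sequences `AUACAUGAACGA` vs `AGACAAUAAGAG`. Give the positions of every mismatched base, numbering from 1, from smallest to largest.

2, 6, 7, 10, 11, 12

Differences at position 2 (U→G), position 6 (U→A), position 7 (G→U), position 10 (C→G), position 11 (G→A), position 12 (A→G).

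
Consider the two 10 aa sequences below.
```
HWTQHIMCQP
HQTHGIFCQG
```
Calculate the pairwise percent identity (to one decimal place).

50.0%

Mismatches at positions 2, 4, 5, 7, 10 (1-based): 5 of 10.
Identical positions: 5/10 = 50% → 50.0%.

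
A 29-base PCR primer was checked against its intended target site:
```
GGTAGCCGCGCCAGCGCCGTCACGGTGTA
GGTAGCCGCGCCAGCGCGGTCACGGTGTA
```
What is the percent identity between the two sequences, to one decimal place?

96.6%

Mismatch at position 18 (1-based): 1 of 29.
Identical positions: 28/29 = 96.55% → 96.6%.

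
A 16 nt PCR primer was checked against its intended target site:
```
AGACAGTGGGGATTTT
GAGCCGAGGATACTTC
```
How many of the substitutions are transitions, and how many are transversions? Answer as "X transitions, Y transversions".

6 transitions, 3 transversions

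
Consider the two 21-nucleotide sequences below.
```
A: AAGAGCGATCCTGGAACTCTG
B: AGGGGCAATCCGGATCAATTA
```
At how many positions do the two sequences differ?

11

Comparing position by position, 11 positions differ: 2 (A/G), 4 (A/G), 7 (G/A), 12 (T/G), 14 (G/A), 15 (A/T), 16 (A/C), 17 (C/A), 18 (T/A), 19 (C/T), 21 (G/A).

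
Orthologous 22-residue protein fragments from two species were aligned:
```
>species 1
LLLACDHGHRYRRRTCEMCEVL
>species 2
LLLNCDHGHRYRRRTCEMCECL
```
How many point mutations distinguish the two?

2

Mismatches (1-based): position 4: A→N; position 21: V→C.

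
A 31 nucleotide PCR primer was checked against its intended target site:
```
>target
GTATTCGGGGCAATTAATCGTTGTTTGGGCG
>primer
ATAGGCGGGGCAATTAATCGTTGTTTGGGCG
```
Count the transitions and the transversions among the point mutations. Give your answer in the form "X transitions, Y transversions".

1 transition, 2 transversions

Transitions (purine↔purine or pyrimidine↔pyrimidine): 1 G→A.
Transversions (purine↔pyrimidine): 4 T→G, 5 T→G.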